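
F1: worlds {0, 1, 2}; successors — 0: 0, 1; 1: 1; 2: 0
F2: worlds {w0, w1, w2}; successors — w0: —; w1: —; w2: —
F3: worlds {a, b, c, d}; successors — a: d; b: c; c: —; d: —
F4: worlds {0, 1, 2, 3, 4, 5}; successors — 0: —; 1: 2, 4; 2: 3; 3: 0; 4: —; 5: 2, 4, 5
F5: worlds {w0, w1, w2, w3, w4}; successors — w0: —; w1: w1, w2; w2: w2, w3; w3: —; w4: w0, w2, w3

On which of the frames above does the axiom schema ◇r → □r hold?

F2, F3

Frame correspondent (Sahlqvist): ∀x ∀y ∀z (Rxy ∧ Rxz → y = z) — i.e. partial functionality.
F1: fails — 0 sees both 0 and 1.
F2: satisfies the condition.
F3: satisfies the condition.
F4: fails — 1 sees both 2 and 4.
F5: fails — w1 sees both w1 and w2.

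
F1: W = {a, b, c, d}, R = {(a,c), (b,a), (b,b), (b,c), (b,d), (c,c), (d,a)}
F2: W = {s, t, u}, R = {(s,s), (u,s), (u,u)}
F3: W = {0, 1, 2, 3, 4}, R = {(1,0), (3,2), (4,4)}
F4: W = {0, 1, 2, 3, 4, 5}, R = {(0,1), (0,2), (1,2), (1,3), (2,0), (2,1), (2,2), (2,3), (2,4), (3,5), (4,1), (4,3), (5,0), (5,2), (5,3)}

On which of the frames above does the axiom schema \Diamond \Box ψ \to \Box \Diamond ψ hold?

F2

The schema corresponds to convergence: \forall x \forall y \forall z (Rxy \wedge Rxz \to \exists w (Ryw \wedge Rzw)).
F1: fails — Rbc and Rbd but c and d have no common successor.
F2: satisfies the condition.
F3: fails — R10 and R10 but 0 and 0 have no common successor.
F4: fails — R12 and R13 but 2 and 3 have no common successor.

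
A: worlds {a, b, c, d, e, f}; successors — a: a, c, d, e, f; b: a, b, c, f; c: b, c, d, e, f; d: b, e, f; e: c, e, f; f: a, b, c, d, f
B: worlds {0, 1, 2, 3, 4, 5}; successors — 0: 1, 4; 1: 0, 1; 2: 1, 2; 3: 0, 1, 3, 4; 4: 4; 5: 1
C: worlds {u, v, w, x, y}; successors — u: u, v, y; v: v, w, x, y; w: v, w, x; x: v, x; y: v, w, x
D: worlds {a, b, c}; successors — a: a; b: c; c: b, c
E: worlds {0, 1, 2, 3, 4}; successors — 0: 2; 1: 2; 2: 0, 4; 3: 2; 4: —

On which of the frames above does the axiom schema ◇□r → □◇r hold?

Frame correspondent (Sahlqvist): ∀x ∀y ∀z (Rxy ∧ Rxz → ∃w (Ryw ∧ Rzw)) — i.e. convergence.
A: holds.
B: fails — R01 and R04 but 1 and 4 have no common successor.
C: holds.
D: holds.
E: fails — R20 and R24 but 0 and 4 have no common successor.

A, C, D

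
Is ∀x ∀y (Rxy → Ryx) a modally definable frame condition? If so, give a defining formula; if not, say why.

Yes — defined by p → □◇p

The condition is symmetry. A defining modal formula is p → □◇p.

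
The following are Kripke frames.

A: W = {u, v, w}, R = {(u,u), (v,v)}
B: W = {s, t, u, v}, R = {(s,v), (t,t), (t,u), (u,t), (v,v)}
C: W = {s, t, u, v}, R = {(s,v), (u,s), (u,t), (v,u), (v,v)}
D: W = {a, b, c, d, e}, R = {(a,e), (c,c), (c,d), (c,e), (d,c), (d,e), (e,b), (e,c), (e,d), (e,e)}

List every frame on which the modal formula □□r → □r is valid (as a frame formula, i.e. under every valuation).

A, B, D

Frame correspondent (Sahlqvist): ∀x ∀y (Rxy → ∃z (Rxz ∧ Rzy)) — i.e. density.
A: satisfies the condition.
B: satisfies the condition.
C: fails — Rut but no z with Ruz and Rzt.
D: satisfies the condition.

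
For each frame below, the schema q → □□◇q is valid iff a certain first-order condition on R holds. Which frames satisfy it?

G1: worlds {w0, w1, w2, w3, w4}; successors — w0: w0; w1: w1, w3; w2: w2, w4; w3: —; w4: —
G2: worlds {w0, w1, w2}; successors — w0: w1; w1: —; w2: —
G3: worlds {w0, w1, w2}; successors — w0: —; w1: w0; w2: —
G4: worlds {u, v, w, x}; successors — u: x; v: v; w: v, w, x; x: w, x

Frame correspondent (Sahlqvist): ∀x ∀z (xR²z → ∃w (x = w ∧ zRw)) — i.e. a generalized confluence (Geach) condition.
G1: fails — w1R²w3 but no w with w1=w and w3Rw.
G2: holds.
G3: holds.
G4: fails — uR²w but no t with u=t and wRt.

G2, G3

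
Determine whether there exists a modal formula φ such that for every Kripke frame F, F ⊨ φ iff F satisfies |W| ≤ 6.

Any modally definable frame class is closed under disjoint unions.
Any modal formula valid on each of 7 disjoint one-world frames is valid on their disjoint union (validity is preserved under disjoint unions). Each one-world frame has |W|=1≤6, but the union has |W|=7.
Hence having at most 6 worlds is not modally definable.

Not definable by any modal formula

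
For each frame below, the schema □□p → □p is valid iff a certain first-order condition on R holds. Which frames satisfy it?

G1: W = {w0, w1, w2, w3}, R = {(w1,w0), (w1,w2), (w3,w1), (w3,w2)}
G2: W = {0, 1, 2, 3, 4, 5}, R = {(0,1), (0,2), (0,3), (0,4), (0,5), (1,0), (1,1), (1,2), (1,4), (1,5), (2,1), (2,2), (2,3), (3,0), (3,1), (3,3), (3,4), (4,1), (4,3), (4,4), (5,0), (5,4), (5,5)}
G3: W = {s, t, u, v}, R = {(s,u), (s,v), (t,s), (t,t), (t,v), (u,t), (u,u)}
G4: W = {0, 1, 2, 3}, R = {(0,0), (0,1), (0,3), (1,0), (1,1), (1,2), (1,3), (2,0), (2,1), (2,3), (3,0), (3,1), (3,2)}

The schema corresponds to density: ∀x ∀y (Rxy → ∃z (Rxz ∧ Rzy)).
G1: fails — Rw1w2 but no z with Rw1z and Rzw2.
G2: holds.
G3: fails — Rsv but no z with Rsz and Rzv.
G4: holds.

G2, G4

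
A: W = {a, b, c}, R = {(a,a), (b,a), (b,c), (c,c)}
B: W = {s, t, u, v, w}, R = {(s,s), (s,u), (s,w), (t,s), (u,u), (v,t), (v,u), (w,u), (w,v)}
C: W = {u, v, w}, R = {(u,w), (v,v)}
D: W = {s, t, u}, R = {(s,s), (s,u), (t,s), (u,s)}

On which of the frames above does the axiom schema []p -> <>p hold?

The schema corresponds to seriality: forall x exists y Rxy.
A: holds.
B: holds.
C: fails — world w has no successor.
D: holds.

A, B, D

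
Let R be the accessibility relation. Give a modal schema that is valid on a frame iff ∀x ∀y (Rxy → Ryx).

A defining formula is p → □◇p (the B axiom).
Suppose p→□◇p is valid. Take Rxy and set V(p)={x}. Then p at x, so □◇p at x, so ◇p at y, so some z with Ryz has p; z=x, i.e. Ryx.

p → □◇p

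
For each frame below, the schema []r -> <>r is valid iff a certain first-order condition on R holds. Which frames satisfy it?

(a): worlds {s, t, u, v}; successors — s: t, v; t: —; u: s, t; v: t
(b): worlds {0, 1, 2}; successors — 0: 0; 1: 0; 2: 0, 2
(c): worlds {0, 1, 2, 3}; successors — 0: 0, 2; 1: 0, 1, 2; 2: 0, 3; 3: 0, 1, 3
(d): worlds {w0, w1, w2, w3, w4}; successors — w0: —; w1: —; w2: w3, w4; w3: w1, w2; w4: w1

(b), (c)

Frame correspondent (Sahlqvist): forall x exists y Rxy — i.e. seriality.
(a): fails — world t has no successor.
(b): condition met.
(c): condition met.
(d): fails — world w0 has no successor.
Valid on: (b), (c).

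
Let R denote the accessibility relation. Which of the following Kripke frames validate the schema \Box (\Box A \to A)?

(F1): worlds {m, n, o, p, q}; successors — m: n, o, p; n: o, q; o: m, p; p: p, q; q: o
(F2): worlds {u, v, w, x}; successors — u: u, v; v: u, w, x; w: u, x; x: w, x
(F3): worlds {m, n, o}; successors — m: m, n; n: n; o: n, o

(F3)

The schema corresponds to shift-reflexivity: \forall x \forall y (Rxy \to Ryy).
(F1): fails — Rom but not Rmm.
(F2): fails — Ruv but not Rvv.
(F3): holds.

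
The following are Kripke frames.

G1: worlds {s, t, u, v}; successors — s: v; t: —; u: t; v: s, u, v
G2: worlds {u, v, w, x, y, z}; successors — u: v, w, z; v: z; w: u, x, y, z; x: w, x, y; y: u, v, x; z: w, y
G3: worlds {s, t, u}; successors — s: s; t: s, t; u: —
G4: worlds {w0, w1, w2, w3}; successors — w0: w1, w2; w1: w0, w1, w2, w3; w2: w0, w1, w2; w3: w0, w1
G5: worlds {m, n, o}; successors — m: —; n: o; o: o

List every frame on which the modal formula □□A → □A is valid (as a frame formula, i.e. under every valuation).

The schema corresponds to density: ∀x ∀y (Rxy → ∃z (Rxz ∧ Rzy)).
G1: fails — Rut but no z with Ruz and Rzt.
G2: fails — Ruv but no t with Rut and Rtv.
G3: condition met.
G4: condition met.
G5: condition met.
Valid on: G3, G4, G5.

G3, G4, G5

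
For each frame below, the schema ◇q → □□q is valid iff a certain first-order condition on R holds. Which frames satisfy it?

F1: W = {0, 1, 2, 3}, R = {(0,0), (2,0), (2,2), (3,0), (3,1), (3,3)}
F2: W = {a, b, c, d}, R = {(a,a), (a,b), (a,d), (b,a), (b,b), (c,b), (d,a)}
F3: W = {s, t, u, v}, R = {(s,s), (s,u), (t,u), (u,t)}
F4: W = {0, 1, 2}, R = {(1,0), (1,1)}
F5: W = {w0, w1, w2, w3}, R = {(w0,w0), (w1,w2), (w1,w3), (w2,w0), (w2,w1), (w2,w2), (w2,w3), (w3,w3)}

none

This is the axiom for a generalized confluence (Geach) condition; its first-order frame correspondent is ∀x ∀y ∀z ((xRy ∧ xR²z) → ∃w (y = w ∧ z = w)).
F1: fails — 2R0, 2R²2 but 0 ≠ 2.
F2: fails — aRa, aR²b but a ≠ b.
F3: fails — sRs, sR²t but s ≠ t.
F4: fails — 1R0, 1R²1 but 0 ≠ 1.
F5: fails — w1Rw2, w1R²w0 but w2 ≠ w0.
Valid on no frame.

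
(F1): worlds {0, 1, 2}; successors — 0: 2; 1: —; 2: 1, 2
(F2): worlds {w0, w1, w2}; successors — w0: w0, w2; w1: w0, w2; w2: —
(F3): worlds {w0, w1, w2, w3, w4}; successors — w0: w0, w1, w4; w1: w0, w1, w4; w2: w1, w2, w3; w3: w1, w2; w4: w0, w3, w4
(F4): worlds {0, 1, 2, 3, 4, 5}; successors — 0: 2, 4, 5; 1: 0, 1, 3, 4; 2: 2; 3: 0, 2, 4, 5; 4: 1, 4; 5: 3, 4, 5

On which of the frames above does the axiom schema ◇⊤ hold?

This is the axiom for seriality; its first-order frame correspondent is ∀x ∃y Rxy.
(F1): fails — world 1 has no successor.
(F2): fails — world w2 has no successor.
(F3): condition met.
(F4): condition met.

(F3), (F4)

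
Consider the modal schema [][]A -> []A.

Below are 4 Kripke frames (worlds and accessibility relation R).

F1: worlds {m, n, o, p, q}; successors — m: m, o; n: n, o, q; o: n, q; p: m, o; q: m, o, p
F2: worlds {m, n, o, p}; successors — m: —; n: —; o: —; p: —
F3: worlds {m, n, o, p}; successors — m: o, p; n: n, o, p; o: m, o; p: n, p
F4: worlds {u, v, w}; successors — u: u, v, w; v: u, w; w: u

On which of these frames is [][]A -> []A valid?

Frame correspondent (Sahlqvist): forall x forall y (Rxy -> exists z (Rxz & Rzy)) — i.e. density.
F1: fails — Rqp but no z with Rqz and Rzp.
F2: satisfies the condition.
F3: satisfies the condition.
F4: satisfies the condition.
Valid on: F2, F3, F4.

F2, F3, F4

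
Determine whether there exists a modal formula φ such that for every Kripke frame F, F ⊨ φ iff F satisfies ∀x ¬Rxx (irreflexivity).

Not modally definable

Modal frame validity is preserved under surjective bounded morphisms.
The 4-cycle (worlds s,t,u,v with s→t→u→v→s) is irreflexive, and the map sending every world to a single reflexive point • is a surjective bounded morphism (forth: every edge maps to (•,•); back: every world has a successor). So any modal formula valid on the 4-cycle is also valid on the reflexive point, which is not irreflexive.
So the class is not modally definable.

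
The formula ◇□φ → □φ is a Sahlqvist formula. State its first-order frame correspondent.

Replacing φ by ¬φ and contraposing gives the equivalent schema ◇φ → □◇φ.
Suppose ◇φ→□◇φ is valid. Take Rxy, Rxz and set V(φ)={y}. Then ◇φ at x, so □◇φ at x, so ◇φ at z, so some w with Rzw has φ; w=y, i.e. Rzy. By symmetry of the argument, Ryz.
Conversely, on a frame with the Euclidean property the schema holds at every world under every valuation.
Frame condition: ∀x ∀y ∀z (Rxy ∧ Rxz → Ryz).

the Euclidean property: ∀x ∀y ∀z (Rxy ∧ Rxz → Ryz)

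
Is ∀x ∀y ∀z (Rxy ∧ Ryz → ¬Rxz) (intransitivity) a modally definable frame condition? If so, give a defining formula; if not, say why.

Modal frame validity is preserved under surjective bounded morphisms.
The 7-cycle (worlds w0,w1,w2,w3,w4,w5,w6 with w0→w1→w2→w3→w4→w5→w6→w0) is intransitive. Mapping every world to a single reflexive point • is a surjective bounded morphism; the reflexive point is not intransitive (R••∧R•• but R••).
So the class is not modally definable.

No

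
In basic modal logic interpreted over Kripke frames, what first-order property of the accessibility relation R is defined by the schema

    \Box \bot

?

□⊥ is valid iff no world has any successor (otherwise □⊥ fails at any world with one).
Conversely, any frame satisfying \forall x \forall y \neg Rxy validates the schema.
Frame condition: \forall x \forall y \neg Rxy.

emptiness of R: \forall x \forall y \neg Rxy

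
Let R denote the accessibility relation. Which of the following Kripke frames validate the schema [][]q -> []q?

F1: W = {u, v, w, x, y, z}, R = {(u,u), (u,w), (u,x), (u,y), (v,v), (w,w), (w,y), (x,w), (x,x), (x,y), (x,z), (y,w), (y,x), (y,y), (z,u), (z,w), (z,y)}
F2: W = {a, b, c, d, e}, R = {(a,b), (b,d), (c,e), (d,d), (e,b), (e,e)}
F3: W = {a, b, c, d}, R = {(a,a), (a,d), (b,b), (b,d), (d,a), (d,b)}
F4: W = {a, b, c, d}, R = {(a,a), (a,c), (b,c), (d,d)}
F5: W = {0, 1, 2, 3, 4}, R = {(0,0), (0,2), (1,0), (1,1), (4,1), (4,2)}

F1, F3

This is the axiom for density; its first-order frame correspondent is forall x forall y (Rxy -> exists z (Rxz & Rzy)).
F1: condition met.
F2: fails — Rab but no z with Raz and Rzb.
F3: condition met.
F4: fails — Rbc but no z with Rbz and Rzc.
F5: fails — R42 but no z with R4z and Rz2.
Valid on: F1, F3.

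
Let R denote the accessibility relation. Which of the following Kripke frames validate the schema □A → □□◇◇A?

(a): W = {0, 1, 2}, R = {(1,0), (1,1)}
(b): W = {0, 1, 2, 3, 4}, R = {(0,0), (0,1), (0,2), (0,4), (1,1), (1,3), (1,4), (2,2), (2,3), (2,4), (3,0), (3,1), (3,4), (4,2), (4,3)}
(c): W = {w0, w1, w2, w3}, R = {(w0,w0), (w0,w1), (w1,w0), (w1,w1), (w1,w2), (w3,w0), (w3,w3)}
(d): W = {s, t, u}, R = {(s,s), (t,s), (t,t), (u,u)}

(b), (d)

This is the axiom for a generalized confluence (Geach) condition; its first-order frame correspondent is ∀x ∀z (xR²z → ∃w (xRw ∧ zR²w)).
(a): fails — 1R²0 but no w with 1Rw and 0R²w.
(b): condition met.
(c): fails — w0R²w2 but no w with w0Rw and w2R²w.
(d): condition met.
Valid on: (b), (d).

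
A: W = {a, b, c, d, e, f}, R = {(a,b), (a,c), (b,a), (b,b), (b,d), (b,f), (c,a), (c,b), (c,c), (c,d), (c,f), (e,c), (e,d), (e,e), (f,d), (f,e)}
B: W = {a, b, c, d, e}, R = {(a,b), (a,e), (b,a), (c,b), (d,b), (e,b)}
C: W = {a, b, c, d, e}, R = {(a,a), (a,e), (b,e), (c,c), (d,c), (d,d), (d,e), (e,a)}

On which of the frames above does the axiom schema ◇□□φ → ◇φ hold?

The schema corresponds to a generalized confluence (Geach) condition: ∀x ∀y (xRy → ∃w (yR²w ∧ xRw)).
A: fails — bRd but no w with dR²w and bRw.
B: fails — aRe but no w with eR²w and aRw.
C: ✓.
Valid on: C.

C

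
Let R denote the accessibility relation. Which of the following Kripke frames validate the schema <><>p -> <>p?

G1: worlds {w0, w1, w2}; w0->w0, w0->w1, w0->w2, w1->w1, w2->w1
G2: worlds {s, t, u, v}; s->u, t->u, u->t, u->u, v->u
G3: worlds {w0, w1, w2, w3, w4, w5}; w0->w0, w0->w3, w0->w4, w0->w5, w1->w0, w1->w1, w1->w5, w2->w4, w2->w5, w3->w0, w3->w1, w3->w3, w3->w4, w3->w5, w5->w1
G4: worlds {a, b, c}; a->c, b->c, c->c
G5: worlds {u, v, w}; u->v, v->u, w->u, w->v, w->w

G1, G4

This is the axiom for a generalized confluence (Geach) condition; its first-order frame correspondent is forall x forall y (x R^2 y -> exists w (y = w & xRw)).
G1: satisfies the condition.
G2: fails — sR²t but no w with t=w and sRw.
G3: fails — w0R²w1 but no w with w1=w and w0Rw.
G4: satisfies the condition.
G5: fails — uR²u but no t with u=t and uRt.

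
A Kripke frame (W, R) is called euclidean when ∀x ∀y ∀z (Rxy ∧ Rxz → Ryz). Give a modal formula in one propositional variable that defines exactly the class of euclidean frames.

◇r → □◇r

The condition is the Euclidean property. The 5 schema ◇r → □◇r defines it.
Suppose ◇r→□◇r is valid. Take Rxy, Rxz and set V(r)={y}. Then ◇r at x, so □◇r at x, so ◇r at z, so some w with Rzw has r; w=y, i.e. Rzy. By symmetry of the argument, Ryz.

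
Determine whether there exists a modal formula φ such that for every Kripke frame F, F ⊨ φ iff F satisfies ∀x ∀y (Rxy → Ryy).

Yes, by □(□r → r)

Yes: it is shift-reflexivity, defined by the T□ schema □(□r → r).
Suppose □(□r→r) is valid. Take Rxy and set V(r)={w : Ryw}. Then at y, □r holds; since □(□r→r) at x, □r→r at y, so r at y, i.e. Ryy.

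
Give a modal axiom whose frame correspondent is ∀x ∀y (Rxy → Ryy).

□(□s → s)

This is shift-reflexivity; the standard corresponding axiom is T□: □(□s → s).
Suppose □(□s→s) is valid. Take Rxy and set V(s)={w : Ryw}. Then at y, □s holds; since □(□s→s) at x, □s→s at y, so s at y, i.e. Ryy.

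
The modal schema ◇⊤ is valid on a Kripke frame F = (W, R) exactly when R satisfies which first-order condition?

◇⊤ holds at w iff w has a successor, so frame-validity of ◇⊤ is exactly seriality. Equivalently via □φ → ◇φ:
Suppose □φ→◇φ is valid. At any x set V(φ)=W. Then □φ at x, so ◇φ at x, so x has a successor.
Conversely, on a frame with seriality the schema holds at every world under every valuation.
So the correspondent is seriality.

seriality: ∀x ∃y Rxy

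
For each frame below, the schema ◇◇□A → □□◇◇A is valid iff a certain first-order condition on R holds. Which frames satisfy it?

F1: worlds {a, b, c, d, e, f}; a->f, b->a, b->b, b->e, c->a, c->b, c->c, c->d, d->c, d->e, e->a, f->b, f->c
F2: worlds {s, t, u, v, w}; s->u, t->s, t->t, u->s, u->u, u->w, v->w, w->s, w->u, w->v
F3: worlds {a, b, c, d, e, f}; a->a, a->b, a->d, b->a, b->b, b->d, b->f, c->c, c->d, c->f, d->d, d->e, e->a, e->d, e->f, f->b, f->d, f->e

This is the axiom for a generalized confluence (Geach) condition; its first-order frame correspondent is ∀x ∀y ∀z ((xR²y ∧ xR²z) → ∃w (yRw ∧ zR²w)).
F1: fails — bR²a, bR²a but no w with aRw and aR²w.
F2: fails — uR²v, uR²v but no w* with vRw* and vR²w*.
F3: satisfies the condition.
Valid on: F3.

F3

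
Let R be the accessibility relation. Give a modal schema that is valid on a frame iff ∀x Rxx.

This is reflexivity; the standard corresponding axiom is T: □r → r.

□r → r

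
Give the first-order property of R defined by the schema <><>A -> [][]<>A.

This is a Sahlqvist (Geach-type) schema ◇^2□^0A → □^2◇^1A.
Minimal-valuation argument: fix x; take any y with xR^2y and any z with xR^2z. Set V(A) to the set of worlds R-reachable from y in exactly 0 steps. Then □^0A holds at y, so the antecedent holds at x; validity forces ◇^1A at z, giving a w with zR^1w and yR^0w.
First-order correspondent: forall x forall y forall z ((x R^2 y & x R^2 z) -> exists w (y = w & zRw)).

forall x forall y forall z ((x R^2 y & x R^2 z) -> exists w (y = w & zRw))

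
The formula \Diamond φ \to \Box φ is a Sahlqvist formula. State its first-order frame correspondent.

Suppose ◇φ→□φ is valid. Take Rxy, Rxz and set V(φ)={y}. Then ◇φ at x, so □φ at x, so φ at z, i.e. z=y.

Partial functionality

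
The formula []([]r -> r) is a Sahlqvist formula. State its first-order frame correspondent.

Suppose □(□r→r) is valid. Take Rxy and set V(r)={w : Ryw}. Then at y, □r holds; since □(□r→r) at x, □r→r at y, so r at y, i.e. Ryy.

shift-reflexivity: forall x forall y (Rxy -> Ryy)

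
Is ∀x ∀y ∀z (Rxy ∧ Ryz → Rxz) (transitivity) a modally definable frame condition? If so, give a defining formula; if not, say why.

Yes, by □q → □□q

Yes: it is transitivity, defined by the 4 schema □q → □□q.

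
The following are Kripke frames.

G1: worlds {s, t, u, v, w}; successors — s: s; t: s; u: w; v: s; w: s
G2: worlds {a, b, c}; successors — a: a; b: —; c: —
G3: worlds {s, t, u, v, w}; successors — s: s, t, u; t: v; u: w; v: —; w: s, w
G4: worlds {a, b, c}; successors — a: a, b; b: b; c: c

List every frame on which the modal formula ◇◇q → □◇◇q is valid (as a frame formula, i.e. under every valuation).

Frame correspondent (Sahlqvist): ∀x ∀y ∀z ((xR²y ∧ xRz) → ∃w (y = w ∧ zR²w)) — i.e. a generalized confluence (Geach) condition.
G1: holds.
G2: holds.
G3: fails — sR²s, sRt but no w* with s=w* and tR²w*.
G4: fails — aR²a, aRb but no w with a=w and bR²w.

G1, G2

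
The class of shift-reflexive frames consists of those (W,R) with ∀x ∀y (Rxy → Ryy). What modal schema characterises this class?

This is shift-reflexivity; the standard corresponding axiom is T□: □(□s → s).
Suppose □(□s→s) is valid. Take Rxy and set V(s)={w : Ryw}. Then at y, □s holds; since □(□s→s) at x, □s→s at y, so s at y, i.e. Ryy.

□(□s → s)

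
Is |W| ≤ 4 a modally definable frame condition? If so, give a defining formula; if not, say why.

Any modally definable frame class is closed under disjoint unions.
Any modal formula valid on each of 5 disjoint one-world frames is valid on their disjoint union (validity is preserved under disjoint unions). Each one-world frame has |W|=1≤4, but the union has |W|=5.
So the class is not modally definable.

Not modally definable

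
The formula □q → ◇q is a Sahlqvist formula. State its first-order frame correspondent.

seriality

Suppose □q→◇q is valid. At any x set V(q)=W. Then □q at x, so ◇q at x, so x has a successor.
Conversely, any frame satisfying ∀x ∃y Rxy validates the schema.
Frame condition: ∀x ∃y Rxy.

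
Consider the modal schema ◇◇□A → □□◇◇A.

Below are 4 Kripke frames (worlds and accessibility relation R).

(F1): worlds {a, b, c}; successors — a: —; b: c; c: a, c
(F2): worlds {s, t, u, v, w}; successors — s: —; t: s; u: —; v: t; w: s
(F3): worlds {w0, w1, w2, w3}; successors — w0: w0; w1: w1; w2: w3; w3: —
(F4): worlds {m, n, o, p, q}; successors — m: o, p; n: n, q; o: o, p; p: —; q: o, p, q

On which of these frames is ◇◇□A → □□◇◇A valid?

Frame correspondent (Sahlqvist): ∀x ∀y ∀z ((xR²y ∧ xR²z) → ∃w (yRw ∧ zR²w)) — i.e. a generalized confluence (Geach) condition.
(F1): fails — bR²a, bR²a but no w with aRw and aR²w.
(F2): fails — vR²s, vR²s but no w* with sRw* and sR²w*.
(F3): condition met.
(F4): fails — mR²o, mR²p but no w with oRw and pR²w.
Valid on: (F3).

(F3)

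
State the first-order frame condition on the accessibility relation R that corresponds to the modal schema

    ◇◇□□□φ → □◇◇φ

This is a Sahlqvist (Geach-type) schema ◇^2□^3φ → □^1◇^2φ.
First-order correspondent: ∀x ∀y ∀z ((xR²y ∧ xRz) → ∃w (yR³w ∧ zR²w)).

∀x ∀y ∀z ((xR²y ∧ xRz) → ∃w (yR³w ∧ zR²w))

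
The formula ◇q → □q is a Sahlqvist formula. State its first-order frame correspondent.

This schema is the CD axiom.
It corresponds to partial functionality: ∀x ∀y ∀z (Rxy ∧ Rxz → y = z).

Partial functionality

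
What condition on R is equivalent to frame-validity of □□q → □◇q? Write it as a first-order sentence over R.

∀x ∀z (xRz → ∃w (xR²w ∧ zRw))

This is a Sahlqvist (Geach-type) schema ◇^0□^2q → □^1◇^1q.
Minimal-valuation argument: fix x; take any y with xR^0y and any z with xR^1z. Set V(q) to the set of worlds R-reachable from y in exactly 2 steps. Then □^2q holds at y, so the antecedent holds at x; validity forces ◇^1q at z, giving a w with zR^1w and yR^2w.
First-order correspondent: ∀x ∀z (xRz → ∃w (xR²w ∧ zRw)).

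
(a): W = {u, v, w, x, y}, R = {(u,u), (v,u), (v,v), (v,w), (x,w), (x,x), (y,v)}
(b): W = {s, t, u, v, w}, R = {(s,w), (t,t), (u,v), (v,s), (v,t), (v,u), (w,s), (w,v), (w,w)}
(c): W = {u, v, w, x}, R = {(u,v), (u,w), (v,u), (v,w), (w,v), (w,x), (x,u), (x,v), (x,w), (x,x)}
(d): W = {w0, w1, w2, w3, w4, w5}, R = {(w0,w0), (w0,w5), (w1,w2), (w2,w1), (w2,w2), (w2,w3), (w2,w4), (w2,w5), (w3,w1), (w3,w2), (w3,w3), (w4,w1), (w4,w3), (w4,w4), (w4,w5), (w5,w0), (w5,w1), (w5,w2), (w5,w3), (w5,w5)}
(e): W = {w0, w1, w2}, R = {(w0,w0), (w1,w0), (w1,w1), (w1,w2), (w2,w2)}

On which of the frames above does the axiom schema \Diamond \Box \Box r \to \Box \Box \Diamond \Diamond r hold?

(c), (d)

The schema corresponds to a generalized confluence (Geach) condition: \forall x \forall y \forall z ((xRy \wedge x R^2 z) \to \exists w (y R^2 w \wedge z R^2 w)).
(a): fails — vRu, vR²w but no t with uR²t and wR²t.
(b): fails — vRs, vR²t but no w* with sR²w* and tR²w*.
(c): ✓.
(d): ✓.
(e): fails — w1Rw0, w1R²w2 but no w with w0R²w and w2R²w.
Valid on: (c), (d).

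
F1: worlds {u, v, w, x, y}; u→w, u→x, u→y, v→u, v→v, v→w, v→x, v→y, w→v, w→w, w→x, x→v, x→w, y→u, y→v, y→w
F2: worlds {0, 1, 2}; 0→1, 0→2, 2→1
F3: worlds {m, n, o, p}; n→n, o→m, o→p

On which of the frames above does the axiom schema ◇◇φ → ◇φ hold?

F2, F3

The schema corresponds to transitivity: ∀x ∀y ∀z (Rxy ∧ Ryz → Rxz).
F1: fails — Rxw and Rwx but not Rxx.
F2: condition met.
F3: condition met.
Valid on: F2, F3.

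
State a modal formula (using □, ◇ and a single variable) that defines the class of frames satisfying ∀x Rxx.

□ψ → ψ

A defining formula is □ψ → ψ (the T axiom).
Suppose □ψ→ψ is valid. At any x set V(ψ)={w : Rxw}. Then □ψ holds at x, so ψ holds at x, i.e. Rxx.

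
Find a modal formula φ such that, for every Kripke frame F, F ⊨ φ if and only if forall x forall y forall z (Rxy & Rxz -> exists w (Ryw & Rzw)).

◇□ψ → □◇ψ

This is convergence; the standard corresponding axiom is .2: ◇□ψ → □◇ψ.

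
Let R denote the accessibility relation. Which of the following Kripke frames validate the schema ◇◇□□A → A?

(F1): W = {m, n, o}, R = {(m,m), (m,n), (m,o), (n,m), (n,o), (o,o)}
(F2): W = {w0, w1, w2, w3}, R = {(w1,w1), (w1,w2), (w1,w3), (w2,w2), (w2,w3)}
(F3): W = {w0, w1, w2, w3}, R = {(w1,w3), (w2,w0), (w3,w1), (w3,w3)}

Frame correspondent (Sahlqvist): ∀x ∀y (xR²y → ∃w (yR²w ∧ x = w)) — i.e. a generalized confluence (Geach) condition.
(F1): fails — mR²o but no w with oR²w and m=w.
(F2): fails — w1R²w2 but no w with w2R²w and w1=w.
(F3): ✓.

(F3)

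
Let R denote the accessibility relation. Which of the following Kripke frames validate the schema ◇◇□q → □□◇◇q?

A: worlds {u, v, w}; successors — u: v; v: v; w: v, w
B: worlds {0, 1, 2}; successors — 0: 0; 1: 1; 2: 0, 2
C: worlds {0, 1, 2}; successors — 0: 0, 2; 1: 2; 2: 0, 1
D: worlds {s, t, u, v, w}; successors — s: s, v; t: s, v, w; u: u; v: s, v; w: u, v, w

Frame correspondent (Sahlqvist): ∀x ∀y ∀z ((xR²y ∧ xR²z) → ∃w (yRw ∧ zR²w)) — i.e. a generalized confluence (Geach) condition.
A: condition met.
B: condition met.
C: fails — 0R²1, 0R²1 but no w with 1Rw and 1R²w.
D: fails — tR²s, tR²u but no w* with sRw* and uR²w*.
Valid on: A, B.

A, B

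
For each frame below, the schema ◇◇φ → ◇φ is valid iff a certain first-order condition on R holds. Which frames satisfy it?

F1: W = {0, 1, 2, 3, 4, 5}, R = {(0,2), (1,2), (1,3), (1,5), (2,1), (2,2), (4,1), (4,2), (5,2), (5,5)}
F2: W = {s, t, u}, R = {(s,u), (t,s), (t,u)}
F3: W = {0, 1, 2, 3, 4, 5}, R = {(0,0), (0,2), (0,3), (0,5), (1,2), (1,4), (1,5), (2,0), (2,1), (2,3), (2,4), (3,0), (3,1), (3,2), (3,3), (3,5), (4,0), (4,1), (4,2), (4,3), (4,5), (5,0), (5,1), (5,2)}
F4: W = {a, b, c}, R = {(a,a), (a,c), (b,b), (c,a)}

F2

Frame correspondent (Sahlqvist): ∀x ∀y (xR²y → ∃w (y = w ∧ xRw)) — i.e. a generalized confluence (Geach) condition.
F1: fails — 0R²1 but no w with 1=w and 0Rw.
F2: holds.
F3: fails — 0R²1 but no w with 1=w and 0Rw.
F4: fails — cR²c but no w with c=w and cRw.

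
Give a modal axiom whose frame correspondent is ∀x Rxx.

This is reflexivity; the standard corresponding axiom is T: □s → s.
Suppose □s→s is valid. At any x set V(s)={w : Rxw}. Then □s holds at x, so s holds at x, i.e. Rxx.

□s → s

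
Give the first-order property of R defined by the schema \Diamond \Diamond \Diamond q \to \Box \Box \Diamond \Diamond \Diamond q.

This is a Sahlqvist (Geach-type) schema ◇^3□^0q → □^2◇^3q.
Minimal-valuation argument: fix x; take any y with xR^3y and any z with xR^2z. Set V(q) to the set of worlds R-reachable from y in exactly 0 steps. Then □^0q holds at y, so the antecedent holds at x; validity forces ◇^3q at z, giving a w with zR^3w and yR^0w.
First-order correspondent: \forall x \forall y \forall z ((x R^3 y \wedge x R^2 z) \to \exists w (y = w \wedge z R^3 w)).

\forall x \forall y \forall z ((x R^3 y \wedge x R^2 z) \to \exists w (y = w \wedge z R^3 w))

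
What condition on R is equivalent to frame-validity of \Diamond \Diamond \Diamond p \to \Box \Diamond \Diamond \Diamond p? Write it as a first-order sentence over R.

\forall x \forall y \forall z ((x R^3 y \wedge xRz) \to \exists w (y = w \wedge z R^3 w))

This is a Sahlqvist (Geach-type) schema ◇^3□^0p → □^1◇^3p.
Minimal-valuation argument: fix x; take any y with xR^3y and any z with xR^1z. Set V(p) to the set of worlds R-reachable from y in exactly 0 steps. Then □^0p holds at y, so the antecedent holds at x; validity forces ◇^3p at z, giving a w with zR^3w and yR^0w.
First-order correspondent: \forall x \forall y \forall z ((x R^3 y \wedge xRz) \to \exists w (y = w \wedge z R^3 w)).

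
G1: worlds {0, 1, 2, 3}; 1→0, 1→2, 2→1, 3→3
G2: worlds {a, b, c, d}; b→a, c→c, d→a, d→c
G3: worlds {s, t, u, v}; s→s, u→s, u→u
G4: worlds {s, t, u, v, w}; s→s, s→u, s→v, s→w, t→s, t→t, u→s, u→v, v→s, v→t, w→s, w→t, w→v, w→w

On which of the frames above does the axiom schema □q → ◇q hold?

G4

The schema corresponds to seriality: ∀x ∃y Rxy.
G1: fails — world 0 has no successor.
G2: fails — world a has no successor.
G3: fails — world t has no successor.
G4: condition met.
Valid on: G4.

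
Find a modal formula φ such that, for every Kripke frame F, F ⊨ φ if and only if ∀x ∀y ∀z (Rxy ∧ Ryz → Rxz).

This is transitivity; the standard corresponding axiom is 4: □s → □□s.
Suppose □s→□□s is valid. Take Rxy, Ryz and set V(s)={w : Rxw}. Then □s at x, so □□s at x, so □s at y, so s at z, i.e. Rxz.

□s → □□s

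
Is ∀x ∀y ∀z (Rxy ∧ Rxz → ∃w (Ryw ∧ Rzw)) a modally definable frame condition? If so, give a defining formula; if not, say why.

Definable; ◇□q → □◇q defines it

This is a Sahlqvist condition; the .2 axiom ◇□q → □◇q defines it.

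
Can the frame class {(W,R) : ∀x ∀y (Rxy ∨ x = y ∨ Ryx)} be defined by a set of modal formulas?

No

Any modally definable frame class is closed under disjoint unions.
Take 4 disjoint single-world reflexive frames: each is trivially connected, but their disjoint union has 4 worlds with no edge between distinct components, so it is not connected.
Hence connectedness of R is not modally definable.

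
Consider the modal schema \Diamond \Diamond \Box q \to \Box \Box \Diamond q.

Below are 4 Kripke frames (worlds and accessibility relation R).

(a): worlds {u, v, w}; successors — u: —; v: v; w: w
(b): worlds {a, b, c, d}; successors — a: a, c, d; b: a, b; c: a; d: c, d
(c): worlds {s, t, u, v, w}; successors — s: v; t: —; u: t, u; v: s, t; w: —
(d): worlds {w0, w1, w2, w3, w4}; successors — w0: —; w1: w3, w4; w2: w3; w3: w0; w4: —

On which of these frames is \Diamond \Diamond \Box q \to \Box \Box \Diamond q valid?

The schema corresponds to a generalized confluence (Geach) condition: \forall x \forall y \forall z ((x R^2 y \wedge x R^2 z) \to \exists w (yRw \wedge zRw)).
(a): satisfies the condition.
(b): fails — aR²c, aR²d but no w with cRw and dRw.
(c): fails — sR²s, sR²t but no w* with sRw* and tRw*.
(d): fails — w1R²w0, w1R²w0 but no w with w0Rw and w0Rw.
Valid on: (a).

(a)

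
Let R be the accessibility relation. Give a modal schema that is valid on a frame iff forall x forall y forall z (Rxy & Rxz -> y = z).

This is partial functionality; the standard corresponding axiom is CD: ◇p → □p.
Suppose ◇p→□p is valid. Take Rxy, Rxz and set V(p)={y}. Then ◇p at x, so □p at x, so p at z, i.e. z=y.

◇p → □p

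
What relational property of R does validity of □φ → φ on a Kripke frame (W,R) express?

Suppose □φ→φ is valid. At any x set V(φ)={w : Rxw}. Then □φ holds at x, so φ holds at x, i.e. Rxx.
Conversely, on a frame with reflexivity the schema holds at every world under every valuation.
So the correspondent is reflexivity.

Reflexivity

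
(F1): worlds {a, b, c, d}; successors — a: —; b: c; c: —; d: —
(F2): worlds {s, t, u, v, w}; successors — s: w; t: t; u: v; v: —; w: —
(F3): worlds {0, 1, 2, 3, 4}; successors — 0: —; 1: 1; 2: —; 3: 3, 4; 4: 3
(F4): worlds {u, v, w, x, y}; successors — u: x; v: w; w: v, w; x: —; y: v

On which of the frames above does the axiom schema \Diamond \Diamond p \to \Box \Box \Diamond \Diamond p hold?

(F1), (F2), (F3), (F4)

The schema corresponds to a generalized confluence (Geach) condition: \forall x \forall y \forall z ((x R^2 y \wedge x R^2 z) \to \exists w (y = w \wedge z R^2 w)).
(F1): condition met.
(F2): condition met.
(F3): condition met.
(F4): condition met.
Valid on: (F1), (F2), (F3), (F4).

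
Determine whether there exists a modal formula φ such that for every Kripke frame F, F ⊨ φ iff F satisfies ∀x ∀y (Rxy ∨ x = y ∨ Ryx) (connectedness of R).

Modal frame validity is preserved under disjoint unions.
Take 3 disjoint single-world reflexive frames: each is trivially connected, but their disjoint union has 3 worlds with no edge between distinct components, so it is not connected.
So no modal formula (or set of formulas) defines exactly the connected frames.

Not definable by any modal formula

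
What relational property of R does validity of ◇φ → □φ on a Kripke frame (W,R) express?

partial functionality

This is the CD axiom.
Its frame correspondent is partial functionality — ∀x ∀y ∀z (Rxy ∧ Rxz → y = z).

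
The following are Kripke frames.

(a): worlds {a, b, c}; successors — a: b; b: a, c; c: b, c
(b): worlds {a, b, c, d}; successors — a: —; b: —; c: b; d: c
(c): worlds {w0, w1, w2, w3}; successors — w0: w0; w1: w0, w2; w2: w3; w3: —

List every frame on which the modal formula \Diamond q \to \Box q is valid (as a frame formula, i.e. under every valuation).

(b)

This is the axiom for partial functionality; its first-order frame correspondent is \forall x \forall y \forall z (Rxy \wedge Rxz \to y = z).
(a): fails — b sees both a and c.
(b): satisfies the condition.
(c): fails — w1 sees both w0 and w2.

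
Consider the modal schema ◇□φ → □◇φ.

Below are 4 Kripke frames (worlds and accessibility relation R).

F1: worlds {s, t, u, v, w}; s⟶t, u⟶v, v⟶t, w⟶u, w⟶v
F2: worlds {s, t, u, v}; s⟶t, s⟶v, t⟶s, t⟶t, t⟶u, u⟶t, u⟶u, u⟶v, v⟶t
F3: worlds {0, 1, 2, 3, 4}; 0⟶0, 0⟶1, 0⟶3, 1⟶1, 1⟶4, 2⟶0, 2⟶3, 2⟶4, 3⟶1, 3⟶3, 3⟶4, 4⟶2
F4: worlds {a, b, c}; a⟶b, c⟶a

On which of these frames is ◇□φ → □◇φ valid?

Frame correspondent (Sahlqvist): ∀x ∀y ∀z (Rxy ∧ Rxz → ∃w (Ryw ∧ Rzw)) — i.e. convergence.
F1: fails — Rst and Rst but t and t have no common successor.
F2: ✓.
F3: fails — R11 and R14 but 1 and 4 have no common successor.
F4: fails — Rab and Rab but b and b have no common successor.

F2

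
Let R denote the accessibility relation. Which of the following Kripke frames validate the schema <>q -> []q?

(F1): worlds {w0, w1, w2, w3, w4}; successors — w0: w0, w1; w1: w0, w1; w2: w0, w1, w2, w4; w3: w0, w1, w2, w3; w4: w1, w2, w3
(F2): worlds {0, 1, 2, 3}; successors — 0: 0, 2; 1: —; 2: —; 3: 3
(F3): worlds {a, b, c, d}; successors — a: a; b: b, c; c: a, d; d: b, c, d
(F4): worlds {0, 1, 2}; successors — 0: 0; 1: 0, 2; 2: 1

The schema corresponds to partial functionality: forall x forall y forall z (Rxy & Rxz -> y = z).
(F1): fails — w0 sees both w0 and w1.
(F2): fails — 0 sees both 0 and 2.
(F3): fails — b sees both b and c.
(F4): fails — 1 sees both 0 and 2.
Valid on no frame.

none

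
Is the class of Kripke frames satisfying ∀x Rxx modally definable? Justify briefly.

Yes: it is reflexivity, defined by the T schema □q → q.
Suppose □q→q is valid. At any x set V(q)={w : Rxw}. Then □q holds at x, so q holds at x, i.e. Rxx.

Yes, by □q → q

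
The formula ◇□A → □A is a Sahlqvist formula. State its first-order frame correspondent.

The Euclidean property

This is frame-equivalent to ◇A → □◇A (substitute ¬A for A and contrapose).
Suppose ◇A→□◇A is valid. Take Rxy, Rxz and set V(A)={y}. Then ◇A at x, so □◇A at x, so ◇A at z, so some w with Rzw has A; w=y, i.e. Rzy. By symmetry of the argument, Ryz.
The converse is a direct semantic check.
Frame condition: ∀x ∀y ∀z (Rxy ∧ Rxz → Ryz).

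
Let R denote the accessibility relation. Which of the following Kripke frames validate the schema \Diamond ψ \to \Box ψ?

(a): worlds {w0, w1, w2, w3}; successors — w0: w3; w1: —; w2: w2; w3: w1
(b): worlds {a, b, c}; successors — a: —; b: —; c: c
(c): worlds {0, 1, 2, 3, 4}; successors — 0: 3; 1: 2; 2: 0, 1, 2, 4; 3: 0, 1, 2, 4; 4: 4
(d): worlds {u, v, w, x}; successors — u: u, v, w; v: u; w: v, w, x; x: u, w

(a), (b)

The schema corresponds to partial functionality: \forall x \forall y \forall z (Rxy \wedge Rxz \to y = z).
(a): holds.
(b): holds.
(c): fails — 2 sees both 0 and 1.
(d): fails — u sees both u and v.
Valid on: (a), (b).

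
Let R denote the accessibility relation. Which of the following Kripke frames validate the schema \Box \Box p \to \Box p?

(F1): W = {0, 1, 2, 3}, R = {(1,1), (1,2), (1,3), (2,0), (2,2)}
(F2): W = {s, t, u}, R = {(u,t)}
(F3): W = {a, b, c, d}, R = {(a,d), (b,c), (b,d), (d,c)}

(F1)

Frame correspondent (Sahlqvist): \forall x \forall y (Rxy \to \exists z (Rxz \wedge Rzy)) — i.e. density.
(F1): condition met.
(F2): fails — Rut but no z with Ruz and Rzt.
(F3): fails — Rad but no z with Raz and Rzd.
Valid on: (F1).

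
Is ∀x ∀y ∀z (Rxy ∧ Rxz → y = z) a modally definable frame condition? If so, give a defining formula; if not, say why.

This is a Sahlqvist condition; the CD axiom ◇q → □q defines it.

Yes — defined by ◇q → □q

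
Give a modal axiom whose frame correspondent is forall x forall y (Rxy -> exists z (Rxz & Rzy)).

□□p → □p

This is density; the standard corresponding axiom is C4: □□p → □p.
Suppose □□p→□p is valid. Take Rxy and set V(p)={w : xR²w}. Then □□p at x, so □p at x, so p at y, i.e. ∃z(Rxz∧Rzy).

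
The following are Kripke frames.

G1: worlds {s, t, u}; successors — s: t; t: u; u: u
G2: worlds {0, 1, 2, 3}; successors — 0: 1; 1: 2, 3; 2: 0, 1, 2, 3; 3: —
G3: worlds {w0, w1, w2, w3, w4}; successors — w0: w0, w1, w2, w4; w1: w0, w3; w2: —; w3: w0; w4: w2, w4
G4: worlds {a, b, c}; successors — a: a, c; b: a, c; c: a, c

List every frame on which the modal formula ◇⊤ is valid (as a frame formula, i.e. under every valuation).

G1, G4

Frame correspondent (Sahlqvist): ∀x ∃y Rxy — i.e. seriality.
G1: condition met.
G2: fails — world 3 has no successor.
G3: fails — world w2 has no successor.
G4: condition met.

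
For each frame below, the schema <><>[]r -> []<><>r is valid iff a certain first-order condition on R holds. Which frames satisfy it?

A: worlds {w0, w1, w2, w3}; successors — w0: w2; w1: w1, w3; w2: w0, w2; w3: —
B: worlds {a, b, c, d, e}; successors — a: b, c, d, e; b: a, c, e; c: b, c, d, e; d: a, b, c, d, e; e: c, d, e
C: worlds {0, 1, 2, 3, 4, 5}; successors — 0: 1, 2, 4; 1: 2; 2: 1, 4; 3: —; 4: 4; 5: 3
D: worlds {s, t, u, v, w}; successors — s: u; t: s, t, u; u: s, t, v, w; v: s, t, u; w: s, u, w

The schema corresponds to a generalized confluence (Geach) condition: forall x forall y forall z ((x R^2 y & xRz) -> exists w (yRw & z R^2 w)).
A: fails — w1R²w1, w1Rw3 but no w with w1Rw and w3R²w.
B: satisfies the condition.
C: fails — 0R²1, 0R1 but no w with 1Rw and 1R²w.
D: fails — tR²s, tRs but no w* with sRw* and sR²w*.
Valid on: B.

B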